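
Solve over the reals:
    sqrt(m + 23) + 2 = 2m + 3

Isolate the radical: sqrt(m + 23) = 2m + 1.
Square both sides: m + 23 = (2m + 1)^2.
Expand and rearrange: 4m^2 + 3m - 22 = 0.
Solving gives m = 2 or m = -2.75.
Check each candidate in the original equation:
  m = 2: sqrt(25) = 5, while 2m + 1 = 5 — valid.
  m = -2.75: sqrt(20.25) = 4.5, while 2m + 1 = -4.5 — extraneous.

m = 2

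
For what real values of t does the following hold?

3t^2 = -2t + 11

t = -2.277 or t = 1.6103

Rearrange to standard form: 3t^2 + 2t - 11 = 0.
Discriminant: (2)^2 - 4*3*(-11) = 136.
Quadratic formula: t = (-2 +/- sqrt(136)) / 6.
So t = -1/3 + sqrt(34)/3 ~= 1.6103 or t = -sqrt(34)/3 - 1/3 ~= -2.277.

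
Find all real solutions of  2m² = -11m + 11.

Rearrange to standard form: 2m² + 11m - 11 = 0.
Discriminant: (11)² − 4·2·(-11) = 209.
Quadratic formula: m = (-11 ± √209) / 4.
So m = -11/4 + √(209)/4 ≈ 0.8642 or m = -√(209)/4 - 11/4 ≈ -6.3642.

m = -6.3642 or m = 0.8642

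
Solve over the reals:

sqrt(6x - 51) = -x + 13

x = 10

Square both sides: 6x - 51 = (-x + 13)^2.
Expand and rearrange: x^2 - 32x + 220 = 0.
Solving gives x = 22 or x = 10.
Check each candidate in the original equation:
  x = 22: sqrt(81) = 9, while -x + 13 = -9 — extraneous.
  x = 10: sqrt(9) = 3, while -x + 13 = 3 — valid.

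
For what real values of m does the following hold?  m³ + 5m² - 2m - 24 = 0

Possible rational roots are divisors of -24. Testing m = -4 gives 0, so (m + 4) is a factor.
Divide: m³ + 5m² - 2m - 24 = (m + 4)(m² + m - 6).
Factor the quadratic: m = 2 or m = -3.

m = -4 or m = -3 or m = 2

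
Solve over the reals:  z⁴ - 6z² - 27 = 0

z = -3 or z = 3

Let u = z². The equation becomes u² - 6u - 27 = 0.
Factor: (u + 3)(u - 9) = 0, so u = -3 or u = 9.
z² = -3 < 0 has no real solution.
z² = 9 gives z = ±3.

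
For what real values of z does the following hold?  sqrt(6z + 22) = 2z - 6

Square both sides: 6z + 22 = (2z - 6)^2.
Expand and rearrange: 4z^2 - 30z + 14 = 0.
Solving gives z = 7 or z = 0.5.
Check each candidate in the original equation:
  z = 7: sqrt(64) = 8, while 2z - 6 = 8 — valid.
  z = 0.5: sqrt(25) = 5, while 2z - 6 = -5 — extraneous.

z = 7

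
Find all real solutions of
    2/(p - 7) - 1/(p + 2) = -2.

p = -1.4327 or p = 5.9327

Multiply both sides by (p - 7)(p + 2):
2(p + 2) - (p - 7) = -2(p - 7)(p + 2).
Expand and collect terms: -2p² + 9p + 17 = 0.
By the quadratic formula, p = (-9 ± √217) / -4, so p ≈ -1.4327 or p ≈ 5.9327.
Neither value makes a denominator zero (p ≠ 7, p ≠ -2), so both are valid.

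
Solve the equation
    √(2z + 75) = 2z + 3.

z = 3

Square both sides: 2z + 75 = (2z + 3)².
Expand and rearrange: 4z² + 10z - 66 = 0.
Solving gives z = 3 or z = -5.5.
Check each candidate in the original equation:
  z = 3: √(81) = 9, while 2z + 3 = 9 — valid.
  z = -5.5: √(64) = 8, while 2z + 3 = -8 — extraneous.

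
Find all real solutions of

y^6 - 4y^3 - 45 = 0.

y = -1.71 or y = 2.0801

Let u = y^3. The equation becomes u^2 - 4u - 45 = 0.
Factor: (u + 5)(u - 9) = 0, so u = -5 or u = 9.
y^3 = -5 gives y = -(5)^(1/3) ~= -1.71.
y^3 = 9 gives y = (9)^(1/3) ~= 2.0801.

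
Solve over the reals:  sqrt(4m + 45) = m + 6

m = 1

Square both sides: 4m + 45 = (m + 6)^2.
Expand and rearrange: m^2 + 8m - 9 = 0.
Solving gives m = 1 or m = -9.
Check each candidate in the original equation:
  m = 1: sqrt(49) = 7, while m + 6 = 7 — valid.
  m = -9: sqrt(9) = 3, while m + 6 = -3 — extraneous.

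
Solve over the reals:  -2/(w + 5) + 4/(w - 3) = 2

Multiply both sides by (w + 5)(w - 3):
-2(w - 3) + 4(w + 5) = 2(w + 5)(w - 3).
Expand and collect terms: 2w² + 2w - 56 = 0.
By the quadratic formula, w = (-2 ± √452) / 4, so w ≈ 4.8151 or w ≈ -5.8151.
Neither value makes a denominator zero (w ≠ -5, w ≠ 3), so both are valid.

w = -5.8151 or w = 4.8151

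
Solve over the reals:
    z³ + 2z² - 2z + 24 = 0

Possible rational roots are divisors of 24. Testing z = -4 gives 0, so (z + 4) is a factor.
Divide: z³ + 2z² - 2z + 24 = (z + 4)(z² - 2z + 6).
The quadratic z² - 2z + 6 has discriminant -20 < 0, so no further real roots.

z = -4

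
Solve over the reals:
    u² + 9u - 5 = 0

Discriminant: (9)² − 4·1·(-5) = 101.
Quadratic formula: u = (-9 ± √101) / 2.
So u = -9/2 + √(101)/2 ≈ 0.5249 or u = -√(101)/2 - 9/2 ≈ -9.5249.

u = -9.5249 or u = 0.5249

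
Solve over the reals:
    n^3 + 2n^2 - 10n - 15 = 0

Possible rational roots are divisors of -15. Testing n = 3 gives 0, so (n - 3) is a factor.
Divide: n^3 + 2n^2 - 10n - 15 = (n - 3)(n^2 + 5n + 5).
Apply the quadratic formula to n^2 + 5n + 5 = 0: n = (-5 +/- sqrt(5))/2, i.e. n ~= -1.382 or n ~= -3.618.

n = -3.618 or n = -1.382 or n = 3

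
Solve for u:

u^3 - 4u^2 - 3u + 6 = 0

Possible rational roots are divisors of 6. Testing u = 1 gives 0, so (u - 1) is a factor.
Divide: u^3 - 4u^2 - 3u + 6 = (u - 1)(u^2 - 3u - 6).
Apply the quadratic formula to u^2 - 3u - 6 = 0: u = (3 +/- sqrt(33))/2, i.e. u ~= 4.3723 or u ~= -1.3723.

u = -1.3723 or u = 1 or u = 4.3723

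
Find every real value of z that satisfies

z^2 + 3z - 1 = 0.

z = -3.3028 or z = 0.3028

Discriminant: (3)^2 - 4*1*(-1) = 13.
Quadratic formula: z = (-3 +/- sqrt(13)) / 2.
So z = -3/2 + sqrt(13)/2 ~= 0.3028 or z = -sqrt(13)/2 - 3/2 ~= -3.3028.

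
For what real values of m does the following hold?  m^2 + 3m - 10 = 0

Factor: (m - 2)(m + 5) = 0.
So m = 2 or m = -5.

m = -5 or m = 2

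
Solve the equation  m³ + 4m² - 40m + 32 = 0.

Possible rational roots are divisors of 32. Testing m = 4 gives 0, so (m - 4) is a factor.
Divide: m³ + 4m² - 40m + 32 = (m - 4)(m² + 8m - 8).
Apply the quadratic formula to m² + 8m - 8 = 0: m = (-8 ± √96)/2, i.e. m ≈ 0.899 or m ≈ -8.899.

m = -8.899 or m = 0.899 or m = 4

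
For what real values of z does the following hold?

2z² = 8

Bring every term to one side: 2z² - 8 = 0.
Factor: 2(z + 2)(z - 2) = 0.
So z = -2 or z = 2.

z = -2 or z = 2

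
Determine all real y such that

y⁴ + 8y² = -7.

No real solutions.

Let u = y². The equation becomes u² + 8u + 7 = 0.
Factor: (u + 1)(u + 7) = 0, so u = -1 or u = -7.
y² = -1 < 0 has no real solution.
y² = -7 < 0 has no real solution.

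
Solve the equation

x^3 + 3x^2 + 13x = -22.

Rearrange: x^3 + 3x^2 + 13x + 22 = 0.
Possible rational roots are divisors of 22. Testing x = -2 gives 0, so (x + 2) is a factor.
Divide: x^3 + 3x^2 + 13x + 22 = (x + 2)(x^2 + x + 11).
The quadratic x^2 + x + 11 has discriminant -43 < 0, so no further real roots.

x = -2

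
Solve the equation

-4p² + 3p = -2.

Rearrange to standard form: -4p² + 3p + 2 = 0.
Discriminant: (3)² − 4·(-4)·2 = 41.
Quadratic formula: p = (-3 ± √41) / (-8).
So p = 3/8 - √(41)/8 ≈ -0.4254 or p = 3/8 + √(41)/8 ≈ 1.1754.

p = -0.4254 or p = 1.1754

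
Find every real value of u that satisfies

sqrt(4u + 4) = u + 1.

Square both sides: 4u + 4 = (u + 1)^2.
Expand and rearrange: u^2 - 2u - 3 = 0.
Solving gives u = 3 or u = -1.
Check each candidate in the original equation:
  u = 3: sqrt(16) = 4, while u + 1 = 4 — valid.
  u = -1: sqrt(0) = 0, while u + 1 = 0 — valid.

u = -1 or u = 3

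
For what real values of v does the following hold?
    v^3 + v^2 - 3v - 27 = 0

v = 3

Possible rational roots are divisors of -27. Testing v = 3 gives 0, so (v - 3) is a factor.
Divide: v^3 + v^2 - 3v - 27 = (v - 3)(v^2 + 4v + 9).
The quadratic v^2 + 4v + 9 has discriminant -20 < 0, so no further real roots.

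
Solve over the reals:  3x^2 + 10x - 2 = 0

Discriminant: (10)^2 - 4*3*(-2) = 124.
Quadratic formula: x = (-10 +/- sqrt(124)) / 6.
So x = -5/3 + sqrt(31)/3 ~= 0.1893 or x = -sqrt(31)/3 - 5/3 ~= -3.5226.

x = -3.5226 or x = 0.1893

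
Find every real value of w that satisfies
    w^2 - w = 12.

Bring every term to one side: w^2 - w - 12 = 0.
Factor: (w - 4)(w + 3) = 0.
So w = 4 or w = -3.

w = -3 or w = 4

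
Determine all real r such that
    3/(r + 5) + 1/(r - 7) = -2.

r = -6.5574 or r = 6.5574

Multiply both sides by (r + 5)(r - 7):
3(r - 7) + (r + 5) = -2(r + 5)(r - 7).
Expand and collect terms: -2r^2 + 86 = 0.
By the quadratic formula, r = (0 +/- sqrt(688)) / -4, so r ~= -6.5574 or r ~= 6.5574.
Neither value makes a denominator zero (r != -5, r != 7), so both are valid.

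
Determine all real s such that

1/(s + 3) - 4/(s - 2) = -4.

s = -3.2097 or s = 2.9597

Multiply both sides by (s + 3)(s - 2):
(s - 2) - 4(s + 3) = -4(s + 3)(s - 2).
Expand and collect terms: -4s^2 - s + 38 = 0.
By the quadratic formula, s = (1 +/- sqrt(609)) / -8, so s ~= -3.2097 or s ~= 2.9597.
Neither value makes a denominator zero (s != -3, s != 2), so both are valid.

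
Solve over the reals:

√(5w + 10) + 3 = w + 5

Isolate the radical: √(5w + 10) = w + 2.
Square both sides: 5w + 10 = (w + 2)².
Expand and rearrange: w² - w - 6 = 0.
Solving gives w = 3 or w = -2.
Check each candidate in the original equation:
  w = 3: √(25) = 5, while w + 2 = 5 — valid.
  w = -2: √(0) = 0, while w + 2 = 0 — valid.

w = -2 or w = 3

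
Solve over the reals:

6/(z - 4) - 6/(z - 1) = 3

Multiply both sides by (z - 4)(z - 1):
6(z - 1) - 6(z - 4) = 3(z - 4)(z - 1).
Expand and collect terms: 3z² - 15z - 6 = 0.
By the quadratic formula, z = (15 ± √297) / 6, so z ≈ 5.3723 or z ≈ -0.3723.
Neither value makes a denominator zero (z ≠ 4, z ≠ 1), so both are valid.

z = -0.3723 or z = 5.3723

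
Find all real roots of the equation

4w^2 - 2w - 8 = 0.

w = -1.1861 or w = 1.6861

Discriminant: (-2)^2 - 4*4*(-8) = 132.
Quadratic formula: w = (2 +/- sqrt(132)) / 8.
So w = 1/4 + sqrt(33)/4 ~= 1.6861 or w = 1/4 - sqrt(33)/4 ~= -1.1861.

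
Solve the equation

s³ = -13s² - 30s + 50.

Rearrange: s³ + 13s² + 30s - 50 = 0.
Possible rational roots are divisors of -50. Testing s = -5 gives 0, so (s + 5) is a factor.
Divide: s³ + 13s² + 30s - 50 = (s + 5)(s² + 8s - 10).
Apply the quadratic formula to s² + 8s - 10 = 0: s = (-8 ± √104)/2, i.e. s ≈ 1.099 or s ≈ -9.099.

s = -9.099 or s = -5 or s = 1.099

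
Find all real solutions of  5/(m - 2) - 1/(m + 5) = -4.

Multiply both sides by (m - 2)(m + 5):
5(m + 5) - (m - 2) = -4(m - 2)(m + 5).
Expand and collect terms: -4m^2 - 16m + 13 = 0.
By the quadratic formula, m = (16 +/- sqrt(464)) / -8, so m ~= -4.6926 or m ~= 0.6926.
Neither value makes a denominator zero (m != 2, m != -5), so both are valid.

m = -4.6926 or m = 0.6926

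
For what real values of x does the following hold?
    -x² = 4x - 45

x = -9 or x = 5

Bring every term to one side: -x² - 4x + 45 = 0.
Factor: -1(x - 5)(x + 9) = 0.
So x = 5 or x = -9.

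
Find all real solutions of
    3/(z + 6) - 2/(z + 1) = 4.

Multiply both sides by (z + 6)(z + 1):
3(z + 1) - 2(z + 6) = 4(z + 6)(z + 1).
Expand and collect terms: 4z^2 + 27z + 33 = 0.
By the quadratic formula, z = (-27 +/- sqrt(201)) / 8, so z ~= -1.6028 or z ~= -5.1472.
Neither value makes a denominator zero (z != -6, z != -1), so both are valid.

z = -5.1472 or z = -1.6028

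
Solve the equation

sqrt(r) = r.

r = 0 or r = 1

Square both sides: r = (r)^2.
Expand and rearrange: r^2 - r = 0.
Solving gives r = 1 or r = 0.
Check each candidate in the original equation:
  r = 1: sqrt(1) = 1, while r = 1 — valid.
  r = 0: sqrt(0) = 0, while r = 0 — valid.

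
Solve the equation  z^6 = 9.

z = -1.4422 or z = 1.4422

Let u = z^3. The equation becomes u^2 - 9 = 0.
Factor: (u - 3)(u + 3) = 0, so u = 3 or u = -3.
z^3 = 3 gives z = (3)^(1/3) ~= 1.4422.
z^3 = -3 gives z = -(3)^(1/3) ~= -1.4422.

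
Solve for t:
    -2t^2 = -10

t = -2.2361 or t = 2.2361

Rearrange to standard form: -2t^2 + 10 = 0.
Discriminant: (0)^2 - 4*(-2)*10 = 80.
Quadratic formula: t = (0 +/- sqrt(80)) / (-4).
So t = -sqrt(5) ~= -2.2361 or t = sqrt(5) ~= 2.2361.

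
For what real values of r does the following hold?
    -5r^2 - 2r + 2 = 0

Discriminant: (-2)^2 - 4*(-5)*2 = 44.
Quadratic formula: r = (2 +/- sqrt(44)) / (-10).
So r = -sqrt(11)/5 - 1/5 ~= -0.8633 or r = -1/5 + sqrt(11)/5 ~= 0.4633.

r = -0.8633 or r = 0.4633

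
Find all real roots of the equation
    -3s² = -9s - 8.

Rearrange to standard form: -3s² + 9s + 8 = 0.
Discriminant: (9)² − 4·(-3)·8 = 177.
Quadratic formula: s = (-9 ± √177) / (-6).
So s = 3/2 - √(177)/6 ≈ -0.7174 or s = 3/2 + √(177)/6 ≈ 3.7174.

s = -0.7174 or s = 3.7174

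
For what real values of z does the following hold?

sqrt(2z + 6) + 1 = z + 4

z = -3 or z = -1

Isolate the radical: sqrt(2z + 6) = z + 3.
Square both sides: 2z + 6 = (z + 3)^2.
Expand and rearrange: z^2 + 4z + 3 = 0.
Solving gives z = -1 or z = -3.
Check each candidate in the original equation:
  z = -1: sqrt(4) = 2, while z + 3 = 2 — valid.
  z = -3: sqrt(0) = 0, while z + 3 = 0 — valid.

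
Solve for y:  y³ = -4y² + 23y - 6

y = -7.2749 or y = 0.2749 or y = 3

Rearrange: y³ + 4y² - 23y + 6 = 0.
Possible rational roots are divisors of 6. Testing y = 3 gives 0, so (y - 3) is a factor.
Divide: y³ + 4y² - 23y + 6 = (y - 3)(y² + 7y - 2).
Apply the quadratic formula to y² + 7y - 2 = 0: y = (-7 ± √57)/2, i.e. y ≈ 0.2749 or y ≈ -7.2749.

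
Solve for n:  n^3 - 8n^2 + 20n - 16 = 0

n = 2 or n = 4

Possible rational roots are divisors of -16. Testing n = 4 gives 0, so (n - 4) is a factor.
Divide: n^3 - 8n^2 + 20n - 16 = (n - 4)(n^2 - 4n + 4).
The quadratic has the repeated root n = 2.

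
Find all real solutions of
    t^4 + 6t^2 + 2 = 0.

No real solutions.

Let u = t^2. The equation becomes u^2 + 6u + 2 = 0.
By the quadratic formula, u = -3 + sqrt(7) or u = -3 - sqrt(7).
t^2 = -3 + sqrt(7) < 0 has no real solution.
t^2 = -3 - sqrt(7) < 0 has no real solution.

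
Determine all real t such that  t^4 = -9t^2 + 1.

t = -0.3313 or t = 0.3313

Let u = t^2. The equation becomes u^2 + 9u - 1 = 0.
By the quadratic formula, u = -9/2 + sqrt(85)/2 or u = -sqrt(85)/2 - 9/2.
t^2 = -9/2 + sqrt(85)/2 gives t = +/-sqrt(-9/2 + sqrt(85)/2) ~= +/-0.3313.
t^2 = -sqrt(85)/2 - 9/2 < 0 has no real solution.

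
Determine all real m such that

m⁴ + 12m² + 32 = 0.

Let u = m². The equation becomes u² + 12u + 32 = 0.
Factor: (u + 8)(u + 4) = 0, so u = -8 or u = -4.
m² = -8 < 0 has no real solution.
m² = -4 < 0 has no real solution.

No real solutions.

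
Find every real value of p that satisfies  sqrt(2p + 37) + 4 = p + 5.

p = 6

Isolate the radical: sqrt(2p + 37) = p + 1.
Square both sides: 2p + 37 = (p + 1)^2.
Expand and rearrange: p^2 - 36 = 0.
Solving gives p = 6 or p = -6.
Check each candidate in the original equation:
  p = 6: sqrt(49) = 7, while p + 1 = 7 — valid.
  p = -6: sqrt(25) = 5, while p + 1 = -5 — extraneous.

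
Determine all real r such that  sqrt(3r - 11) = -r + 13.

Square both sides: 3r - 11 = (-r + 13)^2.
Expand and rearrange: r^2 - 29r + 180 = 0.
Solving gives r = 20 or r = 9.
Check each candidate in the original equation:
  r = 20: sqrt(49) = 7, while -r + 13 = -7 — extraneous.
  r = 9: sqrt(16) = 4, while -r + 13 = 4 — valid.

r = 9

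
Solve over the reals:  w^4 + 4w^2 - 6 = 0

Let u = w^2. The equation becomes u^2 + 4u - 6 = 0.
By the quadratic formula, u = -2 + sqrt(10) or u = -sqrt(10) - 2.
w^2 = -2 + sqrt(10) gives w = +/-sqrt(-2 + sqrt(10)) ~= +/-1.0781.
w^2 = -sqrt(10) - 2 < 0 has no real solution.

w = -1.0781 or w = 1.0781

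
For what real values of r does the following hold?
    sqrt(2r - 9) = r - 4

Square both sides: 2r - 9 = (r - 4)^2.
Expand and rearrange: r^2 - 10r + 25 = 0.
This gives the repeated root r = 5.
Check in the original equation:
  r = 5: sqrt(1) = 1, while r - 4 = 1 — valid.

r = 5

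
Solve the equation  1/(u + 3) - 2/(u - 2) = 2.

Multiply both sides by (u + 3)(u - 2):
(u - 2) - 2(u + 3) = 2(u + 3)(u - 2).
Expand and collect terms: 2u^2 + 3u - 4 = 0.
By the quadratic formula, u = (-3 +/- sqrt(41)) / 4, so u ~= 0.8508 or u ~= -2.3508.
Neither value makes a denominator zero (u != -3, u != 2), so both are valid.

u = -2.3508 or u = 0.8508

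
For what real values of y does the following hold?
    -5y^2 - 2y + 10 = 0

Discriminant: (-2)^2 - 4*(-5)*10 = 204.
Quadratic formula: y = (2 +/- sqrt(204)) / (-10).
So y = -sqrt(51)/5 - 1/5 ~= -1.6283 or y = -1/5 + sqrt(51)/5 ~= 1.2283.

y = -1.6283 or y = 1.2283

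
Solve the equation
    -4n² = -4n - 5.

Rearrange to standard form: -4n² + 4n + 5 = 0.
Discriminant: (4)² − 4·(-4)·5 = 96.
Quadratic formula: n = (-4 ± √96) / (-8).
So n = 1/2 - √(6)/2 ≈ -0.7247 or n = 1/2 + √(6)/2 ≈ 1.7247.

n = -0.7247 or n = 1.7247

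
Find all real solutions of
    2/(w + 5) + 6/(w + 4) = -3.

Multiply both sides by (w + 5)(w + 4):
2(w + 4) + 6(w + 5) = -3(w + 5)(w + 4).
Expand and collect terms: -3w^2 - 35w - 98 = 0.
Factor or apply the quadratic formula: w = -7 or w = -4.6667.
Neither value makes a denominator zero (w != -5, w != -4), so both are valid.

w = -7 or w = -4.6667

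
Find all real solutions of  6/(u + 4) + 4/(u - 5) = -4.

u = -5.6554 or u = 4.1554

Multiply both sides by (u + 4)(u - 5):
6(u - 5) + 4(u + 4) = -4(u + 4)(u - 5).
Expand and collect terms: -4u^2 - 6u + 94 = 0.
By the quadratic formula, u = (6 +/- sqrt(1540)) / -8, so u ~= -5.6554 or u ~= 4.1554.
Neither value makes a denominator zero (u != -4, u != 5), so both are valid.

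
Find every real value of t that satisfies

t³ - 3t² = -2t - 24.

Rearrange: t³ - 3t² + 2t + 24 = 0.
Possible rational roots are divisors of 24. Testing t = -2 gives 0, so (t + 2) is a factor.
Divide: t³ - 3t² + 2t + 24 = (t + 2)(t² - 5t + 12).
The quadratic t² - 5t + 12 has discriminant -23 < 0, so no further real roots.

t = -2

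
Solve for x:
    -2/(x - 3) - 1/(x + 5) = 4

x = -5.2661 or x = 2.5161

Multiply both sides by (x - 3)(x + 5):
-2(x + 5) - (x - 3) = 4(x - 3)(x + 5).
Expand and collect terms: 4x^2 + 11x - 53 = 0.
By the quadratic formula, x = (-11 +/- sqrt(969)) / 8, so x ~= 2.5161 or x ~= -5.2661.
Neither value makes a denominator zero (x != 3, x != -5), so both are valid.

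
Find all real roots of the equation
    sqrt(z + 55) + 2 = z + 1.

Isolate the radical: sqrt(z + 55) = z - 1.
Square both sides: z + 55 = (z - 1)^2.
Expand and rearrange: z^2 - 3z - 54 = 0.
Solving gives z = 9 or z = -6.
Check each candidate in the original equation:
  z = 9: sqrt(64) = 8, while z - 1 = 8 — valid.
  z = -6: sqrt(49) = 7, while z - 1 = -7 — extraneous.

z = 9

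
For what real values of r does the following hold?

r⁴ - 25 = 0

r = -2.2361 or r = 2.2361

Let u = r². The equation becomes u² - 25 = 0.
Factor: (u + 5)(u - 5) = 0, so u = -5 or u = 5.
r² = -5 < 0 has no real solution.
r² = 5 gives r = ±√(5) ≈ ±2.2361.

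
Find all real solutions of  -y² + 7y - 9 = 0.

Discriminant: (7)² − 4·(-1)·(-9) = 13.
Quadratic formula: y = (-7 ± √13) / (-2).
So y = 7/2 - √(13)/2 ≈ 1.6972 or y = √(13)/2 + 7/2 ≈ 5.3028.

y = 1.6972 or y = 5.3028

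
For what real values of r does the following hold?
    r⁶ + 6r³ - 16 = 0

Let u = r³. The equation becomes u² + 6u - 16 = 0.
Factor: (u - 2)(u + 8) = 0, so u = 2 or u = -8.
r³ = 2 gives r = ∛(2) ≈ 1.2599.
r³ = -8 gives r = -2.

r = -2 or r = 1.2599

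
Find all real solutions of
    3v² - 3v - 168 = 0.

v = -7 or v = 8

Factor: 3(v - 8)(v + 7) = 0.
So v = 8 or v = -7.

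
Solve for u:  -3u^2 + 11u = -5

u = -0.4089 or u = 4.0756

Rearrange to standard form: -3u^2 + 11u + 5 = 0.
Discriminant: (11)^2 - 4*(-3)*5 = 181.
Quadratic formula: u = (-11 +/- sqrt(181)) / (-6).
So u = 11/6 - sqrt(181)/6 ~= -0.4089 or u = 11/6 + sqrt(181)/6 ~= 4.0756.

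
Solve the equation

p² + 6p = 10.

p = -7.3589 or p = 1.3589

Rearrange to standard form: p² + 6p - 10 = 0.
Discriminant: (6)² − 4·1·(-10) = 76.
Quadratic formula: p = (-6 ± √76) / 2.
So p = -3 + √(19) ≈ 1.3589 or p = -√(19) - 3 ≈ -7.3589.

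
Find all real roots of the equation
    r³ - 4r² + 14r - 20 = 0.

Possible rational roots are divisors of -20. Testing r = 2 gives 0, so (r - 2) is a factor.
Divide: r³ - 4r² + 14r - 20 = (r - 2)(r² - 2r + 10).
The quadratic r² - 2r + 10 has discriminant -36 < 0, so no further real roots.

r = 2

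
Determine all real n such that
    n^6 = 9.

Let u = n^3. The equation becomes u^2 - 9 = 0.
Factor: (u - 3)(u + 3) = 0, so u = 3 or u = -3.
n^3 = 3 gives n = (3)^(1/3) ~= 1.4422.
n^3 = -3 gives n = -(3)^(1/3) ~= -1.4422.

n = -1.4422 or n = 1.4422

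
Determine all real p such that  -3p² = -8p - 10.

p = -0.9274 or p = 3.5941

Rearrange to standard form: -3p² + 8p + 10 = 0.
Discriminant: (8)² − 4·(-3)·10 = 184.
Quadratic formula: p = (-8 ± √184) / (-6).
So p = 4/3 - √(46)/3 ≈ -0.9274 or p = 4/3 + √(46)/3 ≈ 3.5941.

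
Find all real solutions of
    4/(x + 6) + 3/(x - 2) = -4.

Multiply both sides by (x + 6)(x - 2):
4(x - 2) + 3(x + 6) = -4(x + 6)(x - 2).
Expand and collect terms: -4x² - 23x + 38 = 0.
By the quadratic formula, x = (23 ± √1137) / -8, so x ≈ -7.0899 or x ≈ 1.3399.
Neither value makes a denominator zero (x ≠ -6, x ≠ 2), so both are valid.

x = -7.0899 or x = 1.3399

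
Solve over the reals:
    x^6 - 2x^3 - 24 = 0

Let u = x^3. The equation becomes u^2 - 2u - 24 = 0.
Factor: (u + 4)(u - 6) = 0, so u = -4 or u = 6.
x^3 = -4 gives x = -(4)^(1/3) ~= -1.5874.
x^3 = 6 gives x = (6)^(1/3) ~= 1.8171.

x = -1.5874 or x = 1.8171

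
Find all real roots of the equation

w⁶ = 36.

Let u = w³. The equation becomes u² - 36 = 0.
Factor: (u + 6)(u - 6) = 0, so u = -6 or u = 6.
w³ = -6 gives w = -∛(6) ≈ -1.8171.
w³ = 6 gives w = ∛(6) ≈ 1.8171.

w = -1.8171 or w = 1.8171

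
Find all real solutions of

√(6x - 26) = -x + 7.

Square both sides: 6x - 26 = (-x + 7)².
Expand and rearrange: x² - 20x + 75 = 0.
Solving gives x = 15 or x = 5.
Check each candidate in the original equation:
  x = 15: √(64) = 8, while -x + 7 = -8 — extraneous.
  x = 5: √(4) = 2, while -x + 7 = 2 — valid.

x = 5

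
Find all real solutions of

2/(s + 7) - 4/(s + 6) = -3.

s = -7.3333 or s = -5

Multiply both sides by (s + 7)(s + 6):
2(s + 6) - 4(s + 7) = -3(s + 7)(s + 6).
Expand and collect terms: -3s² - 37s - 110 = 0.
Factor or apply the quadratic formula: s = -7.3333 or s = -5.
Neither value makes a denominator zero (s ≠ -7, s ≠ -6), so both are valid.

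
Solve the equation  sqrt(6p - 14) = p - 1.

Square both sides: 6p - 14 = (p - 1)^2.
Expand and rearrange: p^2 - 8p + 15 = 0.
Solving gives p = 5 or p = 3.
Check each candidate in the original equation:
  p = 5: sqrt(16) = 4, while p - 1 = 4 — valid.
  p = 3: sqrt(4) = 2, while p - 1 = 2 — valid.

p = 3 or p = 5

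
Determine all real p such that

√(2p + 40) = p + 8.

Square both sides: 2p + 40 = (p + 8)².
Expand and rearrange: p² + 14p + 24 = 0.
Solving gives p = -2 or p = -12.
Check each candidate in the original equation:
  p = -2: √(36) = 6, while p + 8 = 6 — valid.
  p = -12: √(16) = 4, while p + 8 = -4 — extraneous.

p = -2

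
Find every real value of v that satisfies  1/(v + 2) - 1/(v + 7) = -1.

v = -5.618 or v = -3.382

Multiply both sides by (v + 2)(v + 7):
(v + 7) - (v + 2) = -(v + 2)(v + 7).
Expand and collect terms: -v^2 - 9v - 19 = 0.
By the quadratic formula, v = (9 +/- sqrt(5)) / -2, so v ~= -5.618 or v ~= -3.382.
Neither value makes a denominator zero (v != -2, v != -7), so both are valid.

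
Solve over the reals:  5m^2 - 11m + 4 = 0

m = 0.4597 or m = 1.7403

Discriminant: (-11)^2 - 4*5*4 = 41.
Quadratic formula: m = (11 +/- sqrt(41)) / 10.
So m = sqrt(41)/10 + 11/10 ~= 1.7403 or m = 11/10 - sqrt(41)/10 ~= 0.4597.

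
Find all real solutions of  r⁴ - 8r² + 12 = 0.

r = -2.4495 or r = -1.4142 or r = 1.4142 or r = 2.4495

Let u = r². The equation becomes u² - 8u + 12 = 0.
Factor: (u - 6)(u - 2) = 0, so u = 6 or u = 2.
r² = 6 gives r = ±√(6) ≈ ±2.4495.
r² = 2 gives r = ±√(2) ≈ ±1.4142.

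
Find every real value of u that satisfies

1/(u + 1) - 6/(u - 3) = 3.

Multiply both sides by (u + 1)(u - 3):
(u - 3) - 6(u + 1) = 3(u + 1)(u - 3).
Expand and collect terms: 3u^2 - u = 0.
Factor or apply the quadratic formula: u = 0.3333 or u = 0.
Neither value makes a denominator zero (u != -1, u != 3), so both are valid.

u = 0 or u = 0.3333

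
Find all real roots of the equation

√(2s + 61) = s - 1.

Square both sides: 2s + 61 = (s - 1)².
Expand and rearrange: s² - 4s - 60 = 0.
Solving gives s = 10 or s = -6.
Check each candidate in the original equation:
  s = 10: √(81) = 9, while s - 1 = 9 — valid.
  s = -6: √(49) = 7, while s - 1 = -7 — extraneous.

s = 10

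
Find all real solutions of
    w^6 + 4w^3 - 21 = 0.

w = -1.9129 or w = 1.4422

Let u = w^3. The equation becomes u^2 + 4u - 21 = 0.
Factor: (u - 3)(u + 7) = 0, so u = 3 or u = -7.
w^3 = 3 gives w = (3)^(1/3) ~= 1.4422.
w^3 = -7 gives w = -(7)^(1/3) ~= -1.9129.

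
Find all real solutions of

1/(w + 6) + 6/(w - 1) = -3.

Multiply both sides by (w + 6)(w - 1):
(w - 1) + 6(w + 6) = -3(w + 6)(w - 1).
Expand and collect terms: -3w^2 - 22w - 17 = 0.
By the quadratic formula, w = (22 +/- sqrt(280)) / -6, so w ~= -6.4555 or w ~= -0.8778.
Neither value makes a denominator zero (w != -6, w != 1), so both are valid.

w = -6.4555 or w = -0.8778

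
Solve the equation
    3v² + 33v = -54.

Bring every term to one side: 3v² + 33v + 54 = 0.
Factor: 3(v + 2)(v + 9) = 0.
So v = -2 or v = -9.

v = -9 or v = -2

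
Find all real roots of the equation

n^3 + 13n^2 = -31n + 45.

Rearrange: n^3 + 13n^2 + 31n - 45 = 0.
Possible rational roots are divisors of -45. Testing n = -5 gives 0, so (n + 5) is a factor.
Divide: n^3 + 13n^2 + 31n - 45 = (n + 5)(n^2 + 8n - 9).
Factor the quadratic: n = 1 or n = -9.

n = -9 or n = -5 or n = 1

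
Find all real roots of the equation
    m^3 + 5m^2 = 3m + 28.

m = -4 or m = -3.1926 or m = 2.1926

Rearrange: m^3 + 5m^2 - 3m - 28 = 0.
Possible rational roots are divisors of -28. Testing m = -4 gives 0, so (m + 4) is a factor.
Divide: m^3 + 5m^2 - 3m - 28 = (m + 4)(m^2 + m - 7).
Apply the quadratic formula to m^2 + m - 7 = 0: m = (-1 +/- sqrt(29))/2, i.e. m ~= 2.1926 or m ~= -3.1926.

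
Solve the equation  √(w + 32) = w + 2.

Square both sides: w + 32 = (w + 2)².
Expand and rearrange: w² + 3w - 28 = 0.
Solving gives w = 4 or w = -7.
Check each candidate in the original equation:
  w = 4: √(36) = 6, while w + 2 = 6 — valid.
  w = -7: √(25) = 5, while w + 2 = -5 — extraneous.

w = 4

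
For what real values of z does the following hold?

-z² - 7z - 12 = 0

Factor: -1(z + 4)(z + 3) = 0.
So z = -4 or z = -3.

z = -4 or z = -3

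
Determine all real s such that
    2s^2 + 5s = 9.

s = -3.7122 or s = 1.2122

Rearrange to standard form: 2s^2 + 5s - 9 = 0.
Discriminant: (5)^2 - 4*2*(-9) = 97.
Quadratic formula: s = (-5 +/- sqrt(97)) / 4.
So s = -5/4 + sqrt(97)/4 ~= 1.2122 or s = -sqrt(97)/4 - 5/4 ~= -3.7122.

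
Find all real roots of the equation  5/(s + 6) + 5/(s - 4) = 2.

s = -4.0902 or s = 7.0902

Multiply both sides by (s + 6)(s - 4):
5(s - 4) + 5(s + 6) = 2(s + 6)(s - 4).
Expand and collect terms: 2s² - 6s - 58 = 0.
By the quadratic formula, s = (6 ± √500) / 4, so s ≈ 7.0902 or s ≈ -4.0902.
Neither value makes a denominator zero (s ≠ -6, s ≠ 4), so both are valid.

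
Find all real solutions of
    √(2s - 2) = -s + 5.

Square both sides: 2s - 2 = (-s + 5)².
Expand and rearrange: s² - 12s + 27 = 0.
Solving gives s = 9 or s = 3.
Check each candidate in the original equation:
  s = 9: √(16) = 4, while -s + 5 = -4 — extraneous.
  s = 3: √(4) = 2, while -s + 5 = 2 — valid.

s = 3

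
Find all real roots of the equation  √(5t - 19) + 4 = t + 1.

t = 4 or t = 7

Isolate the radical: √(5t - 19) = t - 3.
Square both sides: 5t - 19 = (t - 3)².
Expand and rearrange: t² - 11t + 28 = 0.
Solving gives t = 7 or t = 4.
Check each candidate in the original equation:
  t = 7: √(16) = 4, while t - 3 = 4 — valid.
  t = 4: √(1) = 1, while t - 3 = 1 — valid.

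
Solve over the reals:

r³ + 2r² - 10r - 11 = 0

Possible rational roots are divisors of -11. Testing r = -1 gives 0, so (r + 1) is a factor.
Divide: r³ + 2r² - 10r - 11 = (r + 1)(r² + r - 11).
Apply the quadratic formula to r² + r - 11 = 0: r = (-1 ± √45)/2, i.e. r ≈ 2.8541 or r ≈ -3.8541.

r = -3.8541 or r = -1 or r = 2.8541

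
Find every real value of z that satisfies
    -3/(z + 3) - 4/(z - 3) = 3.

z = -4.2263 or z = 1.8929

Multiply both sides by (z + 3)(z - 3):
-3(z - 3) - 4(z + 3) = 3(z + 3)(z - 3).
Expand and collect terms: 3z² + 7z - 24 = 0.
By the quadratic formula, z = (-7 ± √337) / 6, so z ≈ 1.8929 or z ≈ -4.2263.
Neither value makes a denominator zero (z ≠ -3, z ≠ 3), so both are valid.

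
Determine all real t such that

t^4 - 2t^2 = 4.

Let u = t^2. The equation becomes u^2 - 2u - 4 = 0.
By the quadratic formula, u = 1 + sqrt(5) or u = 1 - sqrt(5).
t^2 = 1 + sqrt(5) gives t = +/-sqrt(1 + sqrt(5)) ~= +/-1.7989.
t^2 = 1 - sqrt(5) < 0 has no real solution.

t = -1.7989 or t = 1.7989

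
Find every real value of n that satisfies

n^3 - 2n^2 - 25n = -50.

n = -5 or n = 2 or n = 5

Rearrange: n^3 - 2n^2 - 25n + 50 = 0.
Possible rational roots are divisors of 50. Testing n = -5 gives 0, so (n + 5) is a factor.
Divide: n^3 - 2n^2 - 25n + 50 = (n + 5)(n^2 - 7n + 10).
Factor the quadratic: n = 5 or n = 2.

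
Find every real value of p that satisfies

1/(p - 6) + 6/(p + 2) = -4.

Multiply both sides by (p - 6)(p + 2):
(p + 2) + 6(p - 6) = -4(p - 6)(p + 2).
Expand and collect terms: -4p^2 + 9p + 82 = 0.
By the quadratic formula, p = (-9 +/- sqrt(1393)) / -8, so p ~= -3.5404 or p ~= 5.7904.
Neither value makes a denominator zero (p != 6, p != -2), so both are valid.

p = -3.5404 or p = 5.7904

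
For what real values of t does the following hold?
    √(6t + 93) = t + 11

t = -2

Square both sides: 6t + 93 = (t + 11)².
Expand and rearrange: t² + 16t + 28 = 0.
Solving gives t = -2 or t = -14.
Check each candidate in the original equation:
  t = -2: √(81) = 9, while t + 11 = 9 — valid.
  t = -14: √(9) = 3, while t + 11 = -3 — extraneous.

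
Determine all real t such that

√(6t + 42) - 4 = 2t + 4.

t = -1

Isolate the radical: √(6t + 42) = 2t + 8.
Square both sides: 6t + 42 = (2t + 8)².
Expand and rearrange: 4t² + 26t + 22 = 0.
Solving gives t = -1 or t = -5.5.
Check each candidate in the original equation:
  t = -1: √(36) = 6, while 2t + 8 = 6 — valid.
  t = -5.5: √(9) = 3, while 2t + 8 = -3 — extraneous.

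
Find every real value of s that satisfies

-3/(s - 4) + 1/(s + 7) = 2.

Multiply both sides by (s - 4)(s + 7):
-3(s + 7) + (s - 4) = 2(s - 4)(s + 7).
Expand and collect terms: 2s^2 + 8s - 31 = 0.
By the quadratic formula, s = (-8 +/- sqrt(312)) / 4, so s ~= 2.4159 or s ~= -6.4159.
Neither value makes a denominator zero (s != 4, s != -7), so both are valid.

s = -6.4159 or s = 2.4159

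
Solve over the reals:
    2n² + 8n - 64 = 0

Factor: 2(n - 4)(n + 8) = 0.
So n = 4 or n = -8.

n = -8 or n = 4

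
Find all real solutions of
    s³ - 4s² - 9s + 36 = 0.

s = -3 or s = 3 or s = 4

Possible rational roots are divisors of 36. Testing s = -3 gives 0, so (s + 3) is a factor.
Divide: s³ - 4s² - 9s + 36 = (s + 3)(s² - 7s + 12).
Factor the quadratic: s = 4 or s = 3.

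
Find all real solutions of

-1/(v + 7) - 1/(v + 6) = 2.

v = -7.7071 or v = -6.2929

Multiply both sides by (v + 7)(v + 6):
-(v + 6) - (v + 7) = 2(v + 7)(v + 6).
Expand and collect terms: 2v^2 + 28v + 97 = 0.
By the quadratic formula, v = (-28 +/- sqrt(8)) / 4, so v ~= -6.2929 or v ~= -7.7071.
Neither value makes a denominator zero (v != -7, v != -6), so both are valid.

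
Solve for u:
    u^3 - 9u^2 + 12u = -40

u = -1.4641 or u = 5 or u = 5.4641

Rearrange: u^3 - 9u^2 + 12u + 40 = 0.
Possible rational roots are divisors of 40. Testing u = 5 gives 0, so (u - 5) is a factor.
Divide: u^3 - 9u^2 + 12u + 40 = (u - 5)(u^2 - 4u - 8).
Apply the quadratic formula to u^2 - 4u - 8 = 0: u = (4 +/- sqrt(48))/2, i.e. u ~= 5.4641 or u ~= -1.4641.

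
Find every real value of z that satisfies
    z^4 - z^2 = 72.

z = -3 or z = 3

Let u = z^2. The equation becomes u^2 - u - 72 = 0.
Factor: (u - 9)(u + 8) = 0, so u = 9 or u = -8.
z^2 = 9 gives z = +/-3.
z^2 = -8 < 0 has no real solution.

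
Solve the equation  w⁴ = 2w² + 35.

Let u = w². The equation becomes u² - 2u - 35 = 0.
Factor: (u - 7)(u + 5) = 0, so u = 7 or u = -5.
w² = 7 gives w = ±√(7) ≈ ±2.6458.
w² = -5 < 0 has no real solution.

w = -2.6458 or w = 2.6458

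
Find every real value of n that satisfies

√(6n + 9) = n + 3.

Square both sides: 6n + 9 = (n + 3)².
Expand and rearrange: n² = 0.
This gives the repeated root n = 0.
Check in the original equation:
  n = 0: √(9) = 3, while n + 3 = 3 — valid.

n = 0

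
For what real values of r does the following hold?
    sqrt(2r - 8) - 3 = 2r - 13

r = 6

Isolate the radical: sqrt(2r - 8) = 2r - 10.
Square both sides: 2r - 8 = (2r - 10)^2.
Expand and rearrange: 4r^2 - 42r + 108 = 0.
Solving gives r = 6 or r = 4.5.
Check each candidate in the original equation:
  r = 6: sqrt(4) = 2, while 2r - 10 = 2 — valid.
  r = 4.5: sqrt(1) = 1, while 2r - 10 = -1 — extraneous.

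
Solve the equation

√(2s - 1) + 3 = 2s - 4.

s = 5

Isolate the radical: √(2s - 1) = 2s - 7.
Square both sides: 2s - 1 = (2s - 7)².
Expand and rearrange: 4s² - 30s + 50 = 0.
Solving gives s = 5 or s = 2.5.
Check each candidate in the original equation:
  s = 5: √(9) = 3, while 2s - 7 = 3 — valid.
  s = 2.5: √(4) = 2, while 2s - 7 = -2 — extraneous.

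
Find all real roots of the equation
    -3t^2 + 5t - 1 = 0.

Discriminant: (5)^2 - 4*(-3)*(-1) = 13.
Quadratic formula: t = (-5 +/- sqrt(13)) / (-6).
So t = 5/6 - sqrt(13)/6 ~= 0.2324 or t = sqrt(13)/6 + 5/6 ~= 1.4343.

t = 0.2324 or t = 1.4343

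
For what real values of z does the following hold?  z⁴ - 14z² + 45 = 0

z = -3 or z = -2.2361 or z = 2.2361 or z = 3

Let u = z². The equation becomes u² - 14u + 45 = 0.
Factor: (u - 9)(u - 5) = 0, so u = 9 or u = 5.
z² = 9 gives z = ±3.
z² = 5 gives z = ±√(5) ≈ ±2.2361.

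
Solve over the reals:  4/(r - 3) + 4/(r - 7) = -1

Multiply both sides by (r - 3)(r - 7):
4(r - 7) + 4(r - 3) = -(r - 3)(r - 7).
Expand and collect terms: -r² + 2r + 19 = 0.
By the quadratic formula, r = (-2 ± √80) / -2, so r ≈ -3.4721 or r ≈ 5.4721.
Neither value makes a denominator zero (r ≠ 3, r ≠ 7), so both are valid.

r = -3.4721 or r = 5.4721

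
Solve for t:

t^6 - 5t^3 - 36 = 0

t = -1.5874 or t = 2.0801

Let u = t^3. The equation becomes u^2 - 5u - 36 = 0.
Factor: (u + 4)(u - 9) = 0, so u = -4 or u = 9.
t^3 = -4 gives t = -(4)^(1/3) ~= -1.5874.
t^3 = 9 gives t = (9)^(1/3) ~= 2.0801.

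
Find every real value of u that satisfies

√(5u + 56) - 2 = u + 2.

u = 5

Isolate the radical: √(5u + 56) = u + 4.
Square both sides: 5u + 56 = (u + 4)².
Expand and rearrange: u² + 3u - 40 = 0.
Solving gives u = 5 or u = -8.
Check each candidate in the original equation:
  u = 5: √(81) = 9, while u + 4 = 9 — valid.
  u = -8: √(16) = 4, while u + 4 = -4 — extraneous.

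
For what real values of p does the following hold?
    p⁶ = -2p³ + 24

Let u = p³. The equation becomes u² + 2u - 24 = 0.
Factor: (u - 4)(u + 6) = 0, so u = 4 or u = -6.
p³ = 4 gives p = ∛(4) ≈ 1.5874.
p³ = -6 gives p = -∛(6) ≈ -1.8171.

p = -1.8171 or p = 1.5874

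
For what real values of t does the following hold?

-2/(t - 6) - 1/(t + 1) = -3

t = -0.6968 or t = 6.6968

Multiply both sides by (t - 6)(t + 1):
-2(t + 1) - (t - 6) = -3(t - 6)(t + 1).
Expand and collect terms: -3t² + 18t + 14 = 0.
By the quadratic formula, t = (-18 ± √492) / -6, so t ≈ -0.6968 or t ≈ 6.6968.
Neither value makes a denominator zero (t ≠ 6, t ≠ -1), so both are valid.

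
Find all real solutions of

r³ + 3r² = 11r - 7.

r = -5.3166 or r = 1 or r = 1.3166

Rearrange: r³ + 3r² - 11r + 7 = 0.
Possible rational roots are divisors of 7. Testing r = 1 gives 0, so (r - 1) is a factor.
Divide: r³ + 3r² - 11r + 7 = (r - 1)(r² + 4r - 7).
Apply the quadratic formula to r² + 4r - 7 = 0: r = (-4 ± √44)/2, i.e. r ≈ 1.3166 or r ≈ -5.3166.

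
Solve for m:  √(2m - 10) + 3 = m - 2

m = 5 or m = 7

Isolate the radical: √(2m - 10) = m - 5.
Square both sides: 2m - 10 = (m - 5)².
Expand and rearrange: m² - 12m + 35 = 0.
Solving gives m = 7 or m = 5.
Check each candidate in the original equation:
  m = 7: √(4) = 2, while m - 5 = 2 — valid.
  m = 5: √(0) = 0, while m - 5 = 0 — valid.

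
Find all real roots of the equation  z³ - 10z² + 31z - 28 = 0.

z = 1.5858 or z = 4 or z = 4.4142

Possible rational roots are divisors of -28. Testing z = 4 gives 0, so (z - 4) is a factor.
Divide: z³ - 10z² + 31z - 28 = (z - 4)(z² - 6z + 7).
Apply the quadratic formula to z² - 6z + 7 = 0: z = (6 ± √8)/2, i.e. z ≈ 4.4142 or z ≈ 1.5858.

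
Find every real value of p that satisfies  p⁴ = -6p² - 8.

Let u = p². The equation becomes u² + 6u + 8 = 0.
Factor: (u + 2)(u + 4) = 0, so u = -2 or u = -4.
p² = -2 < 0 has no real solution.
p² = -4 < 0 has no real solution.

No real solutions.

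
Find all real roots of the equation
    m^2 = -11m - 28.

m = -7 or m = -4

Bring every term to one side: m^2 + 11m + 28 = 0.
Factor: (m + 4)(m + 7) = 0.
So m = -4 or m = -7.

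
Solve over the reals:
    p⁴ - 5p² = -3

p = -2.0743 or p = -0.835 or p = 0.835 or p = 2.0743

Let u = p². The equation becomes u² - 5u + 3 = 0.
By the quadratic formula, u = √(13)/2 + 5/2 or u = 5/2 - √(13)/2.
p² = √(13)/2 + 5/2 gives p = ±√(√(13)/2 + 5/2) ≈ ±2.0743.
p² = 5/2 - √(13)/2 gives p = ±√(5/2 - √(13)/2) ≈ ±0.835.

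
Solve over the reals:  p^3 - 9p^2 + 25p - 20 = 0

p = 1.382 or p = 3.618 or p = 4

Possible rational roots are divisors of -20. Testing p = 4 gives 0, so (p - 4) is a factor.
Divide: p^3 - 9p^2 + 25p - 20 = (p - 4)(p^2 - 5p + 5).
Apply the quadratic formula to p^2 - 5p + 5 = 0: p = (5 +/- sqrt(5))/2, i.e. p ~= 3.618 or p ~= 1.382.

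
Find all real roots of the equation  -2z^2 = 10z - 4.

z = -5.3723 or z = 0.3723

Rearrange to standard form: -2z^2 - 10z + 4 = 0.
Discriminant: (-10)^2 - 4*(-2)*4 = 132.
Quadratic formula: z = (10 +/- sqrt(132)) / (-4).
So z = -sqrt(33)/2 - 5/2 ~= -5.3723 or z = -5/2 + sqrt(33)/2 ~= 0.3723.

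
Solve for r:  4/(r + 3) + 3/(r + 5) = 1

Multiply both sides by (r + 3)(r + 5):
4(r + 5) + 3(r + 3) = (r + 3)(r + 5).
Expand and collect terms: r^2 + r - 14 = 0.
By the quadratic formula, r = (-1 +/- sqrt(57)) / 2, so r ~= 3.2749 or r ~= -4.2749.
Neither value makes a denominator zero (r != -3, r != -5), so both are valid.

r = -4.2749 or r = 3.2749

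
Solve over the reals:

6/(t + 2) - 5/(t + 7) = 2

t = -8.7291 or t = 0.2291

Multiply both sides by (t + 2)(t + 7):
6(t + 7) - 5(t + 2) = 2(t + 2)(t + 7).
Expand and collect terms: 2t² + 17t - 4 = 0.
By the quadratic formula, t = (-17 ± √321) / 4, so t ≈ 0.2291 or t ≈ -8.7291.
Neither value makes a denominator zero (t ≠ -2, t ≠ -7), so both are valid.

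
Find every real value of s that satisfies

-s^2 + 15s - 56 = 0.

s = 7 or s = 8

Factor: -1(s - 8)(s - 7) = 0.
So s = 8 or s = 7.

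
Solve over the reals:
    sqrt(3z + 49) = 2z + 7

z = 0

Square both sides: 3z + 49 = (2z + 7)^2.
Expand and rearrange: 4z^2 + 25z = 0.
Solving gives z = 0 or z = -6.25.
Check each candidate in the original equation:
  z = 0: sqrt(49) = 7, while 2z + 7 = 7 — valid.
  z = -6.25: sqrt(30.25) = 5.5, while 2z + 7 = -5.5 — extraneous.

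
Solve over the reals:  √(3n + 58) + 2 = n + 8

Isolate the radical: √(3n + 58) = n + 6.
Square both sides: 3n + 58 = (n + 6)².
Expand and rearrange: n² + 9n - 22 = 0.
Solving gives n = 2 or n = -11.
Check each candidate in the original equation:
  n = 2: √(64) = 8, while n + 6 = 8 — valid.
  n = -11: √(25) = 5, while n + 6 = -5 — extraneous.

n = 2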